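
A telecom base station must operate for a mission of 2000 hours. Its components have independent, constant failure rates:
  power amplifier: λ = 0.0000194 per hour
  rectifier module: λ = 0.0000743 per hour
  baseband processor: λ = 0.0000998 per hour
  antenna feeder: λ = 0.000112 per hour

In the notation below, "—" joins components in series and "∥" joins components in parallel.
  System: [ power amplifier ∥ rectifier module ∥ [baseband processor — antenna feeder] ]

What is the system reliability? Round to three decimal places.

0.998

R(power amplifier) = exp(−0.0000194 × 2000) = 0.96194
R(rectifier module) = exp(−0.0000743 × 2000) = 0.86191
R(baseband processor) = exp(−0.0000998 × 2000) = 0.81906
R(antenna feeder) = exp(−0.000112 × 2000) = 0.79932
Series (baseband processor and antenna feeder): 0.81906 × 0.79932 = 0.65469
Parallel (power amplifier, rectifier module, and [0.65469]): 1 − (1 − 0.96194)(1 − 0.86191)(1 − 0.65469) = 0.998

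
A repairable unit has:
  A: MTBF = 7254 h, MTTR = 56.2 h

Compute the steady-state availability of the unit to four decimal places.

0.9923

A(A) = MTBF/(MTBF+MTTR) = 7254/(7254+56.2) = 0.9923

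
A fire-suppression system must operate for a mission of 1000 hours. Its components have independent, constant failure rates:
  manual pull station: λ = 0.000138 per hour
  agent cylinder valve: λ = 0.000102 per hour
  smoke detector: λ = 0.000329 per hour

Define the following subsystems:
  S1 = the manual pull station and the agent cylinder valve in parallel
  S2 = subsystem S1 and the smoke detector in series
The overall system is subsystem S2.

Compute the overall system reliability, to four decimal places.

0.7106

R(manual pull station) = exp(−0.000138 × 1000) = 0.871099
R(agent cylinder valve) = exp(−0.000102 × 1000) = 0.903030
R(smoke detector) = exp(−0.000329 × 1000) = 0.719643
Parallel (manual pull station and agent cylinder valve): 1 − (1 − 0.871099)(1 − 0.903030) = 0.987500
Series ([0.987500] and smoke detector): 0.987500 × 0.719643 = 0.7106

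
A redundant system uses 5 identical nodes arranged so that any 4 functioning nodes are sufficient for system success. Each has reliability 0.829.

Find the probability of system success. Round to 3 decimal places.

R = Σ_{i=4}^{5} C(5,i) p^i (1−p)^{5−i} with p = 0.829
C(5,4)·0.829^4·0.171^1 = 0.40382
C(5,5)·0.829^5·0.171^0 = 0.39154
Sum = 0.795

0.795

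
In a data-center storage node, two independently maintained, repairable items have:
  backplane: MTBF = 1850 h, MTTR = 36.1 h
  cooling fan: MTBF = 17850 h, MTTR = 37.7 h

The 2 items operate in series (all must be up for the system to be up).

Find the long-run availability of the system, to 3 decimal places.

A(backplane) = MTBF/(MTBF+MTTR) = 1850/(1850+36.1) = 0.980860
A(cooling fan) = MTBF/(MTBF+MTTR) = 17850/(17850+37.7) = 0.997892
Series availability: 0.980860 × 0.997892 = 0.979

0.979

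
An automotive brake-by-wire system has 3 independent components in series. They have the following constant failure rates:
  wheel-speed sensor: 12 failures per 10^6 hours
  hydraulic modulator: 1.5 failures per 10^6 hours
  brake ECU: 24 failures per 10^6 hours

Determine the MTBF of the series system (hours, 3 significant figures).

Series of exponential components: λ_sys = Σ λ_i
λ_sys = 0.000012 + 0.0000015 + 0.000024 = 3.7500e-05 /h
MTBF = 1 / λ_sys = 26700 h

26700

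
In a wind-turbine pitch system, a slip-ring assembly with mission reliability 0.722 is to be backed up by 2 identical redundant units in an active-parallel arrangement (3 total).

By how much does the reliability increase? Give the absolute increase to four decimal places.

R_before = 0.722
R_after = 1 − (1 − 0.722)^3 = 0.9785
ΔR = 0.9785 − 0.722 = 0.2565

0.2565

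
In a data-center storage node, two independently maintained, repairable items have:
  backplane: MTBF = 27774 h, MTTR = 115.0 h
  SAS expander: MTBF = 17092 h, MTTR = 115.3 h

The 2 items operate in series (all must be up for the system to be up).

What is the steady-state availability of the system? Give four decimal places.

0.9892

A(backplane) = MTBF/(MTBF+MTTR) = 27774/(27774+115.0) = 0.995877
A(SAS expander) = MTBF/(MTBF+MTTR) = 17092/(17092+115.3) = 0.993299
Series availability: 0.995877 × 0.993299 = 0.9892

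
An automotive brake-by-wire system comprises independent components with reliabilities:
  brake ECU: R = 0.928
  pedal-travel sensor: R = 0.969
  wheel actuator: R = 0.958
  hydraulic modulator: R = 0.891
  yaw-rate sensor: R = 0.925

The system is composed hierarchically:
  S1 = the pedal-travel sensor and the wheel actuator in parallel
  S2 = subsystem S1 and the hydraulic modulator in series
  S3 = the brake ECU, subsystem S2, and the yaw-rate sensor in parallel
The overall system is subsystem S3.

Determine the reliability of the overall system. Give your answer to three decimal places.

Parallel (pedal-travel sensor and wheel actuator): 1 − (1 − 0.96900)(1 − 0.95800) = 0.99870
Series ([0.99870] and hydraulic modulator): 0.99870 × 0.89100 = 0.88984
Parallel (brake ECU, [0.88984], and yaw-rate sensor): 1 − (1 − 0.92800)(1 − 0.88984)(1 − 0.92500) = 0.999

0.999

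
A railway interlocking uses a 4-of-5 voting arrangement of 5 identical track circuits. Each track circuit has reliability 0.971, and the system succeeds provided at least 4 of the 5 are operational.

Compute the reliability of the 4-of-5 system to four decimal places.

R = Σ_{i=4}^{5} C(5,i) p^i (1−p)^{5−i} with p = 0.971
C(5,4)·0.971^4·0.029^1 = 0.128898
C(5,5)·0.971^5·0.029^0 = 0.863170
Sum = 0.9921

0.9921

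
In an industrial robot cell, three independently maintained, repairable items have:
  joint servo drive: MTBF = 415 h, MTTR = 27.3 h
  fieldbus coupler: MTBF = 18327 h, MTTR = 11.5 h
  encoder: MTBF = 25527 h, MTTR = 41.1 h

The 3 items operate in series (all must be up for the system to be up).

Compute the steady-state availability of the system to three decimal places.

A(joint servo drive) = MTBF/(MTBF+MTTR) = 415/(415+27.3) = 0.938277
A(fieldbus coupler) = MTBF/(MTBF+MTTR) = 18327/(18327+11.5) = 0.999373
A(encoder) = MTBF/(MTBF+MTTR) = 25527/(25527+41.1) = 0.998393
Series availability: 0.938277 × 0.999373 × 0.998393 = 0.936

0.936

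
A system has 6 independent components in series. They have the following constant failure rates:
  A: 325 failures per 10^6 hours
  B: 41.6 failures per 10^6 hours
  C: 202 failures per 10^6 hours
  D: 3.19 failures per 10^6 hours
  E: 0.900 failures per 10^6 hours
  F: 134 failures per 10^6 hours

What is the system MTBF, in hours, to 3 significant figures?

Series of exponential components: λ_sys = Σ λ_i
λ_sys = 0.000325 + 0.0000416 + 0.000202 + 0.00000319 + 0.000000900 + 0.000134 = 7.0669e-04 /h
MTBF = 1 / λ_sys = 1420 h

1420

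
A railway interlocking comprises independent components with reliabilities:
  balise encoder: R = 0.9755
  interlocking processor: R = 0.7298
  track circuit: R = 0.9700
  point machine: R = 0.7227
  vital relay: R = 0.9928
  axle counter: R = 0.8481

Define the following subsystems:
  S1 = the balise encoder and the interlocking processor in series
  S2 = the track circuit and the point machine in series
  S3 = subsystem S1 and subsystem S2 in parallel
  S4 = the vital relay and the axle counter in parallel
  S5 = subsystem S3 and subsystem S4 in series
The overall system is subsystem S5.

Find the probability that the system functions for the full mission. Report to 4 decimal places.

Series (balise encoder and interlocking processor): 0.975500 × 0.729800 = 0.711920
Series (track circuit and point machine): 0.970000 × 0.722700 = 0.701019
Parallel ([0.711920] and [0.701019]): 1 − (1 − 0.711920)(1 − 0.701019) = 0.913870
Parallel (vital relay and axle counter): 1 − (1 − 0.992800)(1 − 0.848100) = 0.998906
Series ([0.913870] and [0.998906]): 0.913870 × 0.998906 = 0.9129

0.9129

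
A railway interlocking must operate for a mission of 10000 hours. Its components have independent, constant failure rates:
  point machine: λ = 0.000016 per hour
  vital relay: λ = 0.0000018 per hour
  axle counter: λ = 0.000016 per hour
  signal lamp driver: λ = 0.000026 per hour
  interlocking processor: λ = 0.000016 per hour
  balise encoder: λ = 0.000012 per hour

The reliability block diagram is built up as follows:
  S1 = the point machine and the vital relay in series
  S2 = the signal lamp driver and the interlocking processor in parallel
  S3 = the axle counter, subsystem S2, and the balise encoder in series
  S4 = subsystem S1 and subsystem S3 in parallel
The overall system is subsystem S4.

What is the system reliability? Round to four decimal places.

0.9560

R(point machine) = exp(−0.000016 × 10000) = 0.852144
R(vital relay) = exp(−0.0000018 × 10000) = 0.982161
R(axle counter) = exp(−0.000016 × 10000) = 0.852144
R(signal lamp driver) = exp(−0.000026 × 10000) = 0.771052
R(interlocking processor) = exp(−0.000016 × 10000) = 0.852144
R(balise encoder) = exp(−0.000012 × 10000) = 0.886920
Series (point machine and vital relay): 0.852144 × 0.982161 = 0.836943
Parallel (signal lamp driver and interlocking processor): 1 − (1 − 0.771052)(1 − 0.852144) = 0.966149
Series (axle counter, [0.966149], and balise encoder): 0.852144 × 0.966149 × 0.886920 = 0.730200
Parallel ([0.836943] and [0.730200]): 1 − (1 − 0.836943)(1 − 0.730200) = 0.9560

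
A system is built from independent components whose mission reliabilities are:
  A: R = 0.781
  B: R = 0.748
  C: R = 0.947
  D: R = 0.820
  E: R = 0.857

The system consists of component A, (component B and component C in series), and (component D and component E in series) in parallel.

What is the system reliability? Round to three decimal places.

Series (B and C): 0.74800 × 0.94700 = 0.70836
Series (D and E): 0.82000 × 0.85700 = 0.70274
Parallel (A, [0.70836], and [0.70274]): 1 − (1 − 0.78100)(1 − 0.70836)(1 − 0.70274) = 0.981

0.981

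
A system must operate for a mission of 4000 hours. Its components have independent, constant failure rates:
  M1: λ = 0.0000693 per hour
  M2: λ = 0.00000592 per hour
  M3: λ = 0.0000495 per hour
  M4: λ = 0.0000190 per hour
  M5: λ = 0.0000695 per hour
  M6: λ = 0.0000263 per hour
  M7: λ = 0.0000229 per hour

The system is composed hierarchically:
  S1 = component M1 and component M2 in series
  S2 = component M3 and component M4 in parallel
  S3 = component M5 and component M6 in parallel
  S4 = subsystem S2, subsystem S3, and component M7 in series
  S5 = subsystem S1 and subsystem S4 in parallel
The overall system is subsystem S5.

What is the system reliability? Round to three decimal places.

0.968

R(M1) = exp(−0.0000693 × 4000) = 0.75790
R(M2) = exp(−0.00000592 × 4000) = 0.97660
R(M3) = exp(−0.0000495 × 4000) = 0.82037
R(M4) = exp(−0.0000190 × 4000) = 0.92682
R(M5) = exp(−0.0000695 × 4000) = 0.75730
R(M6) = exp(−0.0000263 × 4000) = 0.90014
R(M7) = exp(−0.0000229 × 4000) = 0.91247
Series (M1 and M2): 0.75790 × 0.97660 = 0.74017
Parallel (M3 and M4): 1 − (1 − 0.82037)(1 − 0.92682) = 0.98685
Parallel (M5 and M6): 1 − (1 − 0.75730)(1 − 0.90014) = 0.97576
Series ([0.98685], [0.97576], and M7): 0.98685 × 0.97576 × 0.91247 = 0.87864
Parallel ([0.74017] and [0.87864]): 1 − (1 − 0.74017)(1 − 0.87864) = 0.968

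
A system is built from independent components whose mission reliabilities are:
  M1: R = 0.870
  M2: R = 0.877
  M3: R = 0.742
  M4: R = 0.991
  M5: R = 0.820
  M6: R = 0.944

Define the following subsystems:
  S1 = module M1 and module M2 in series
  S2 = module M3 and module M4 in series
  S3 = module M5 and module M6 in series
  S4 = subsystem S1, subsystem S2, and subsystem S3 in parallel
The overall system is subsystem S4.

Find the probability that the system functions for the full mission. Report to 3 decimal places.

Series (M1 and M2): 0.87000 × 0.87700 = 0.76299
Series (M3 and M4): 0.74200 × 0.99100 = 0.73532
Series (M5 and M6): 0.82000 × 0.94400 = 0.77408
Parallel ([0.76299], [0.73532], and [0.77408]): 1 − (1 − 0.76299)(1 − 0.73532)(1 − 0.77408) = 0.986

0.986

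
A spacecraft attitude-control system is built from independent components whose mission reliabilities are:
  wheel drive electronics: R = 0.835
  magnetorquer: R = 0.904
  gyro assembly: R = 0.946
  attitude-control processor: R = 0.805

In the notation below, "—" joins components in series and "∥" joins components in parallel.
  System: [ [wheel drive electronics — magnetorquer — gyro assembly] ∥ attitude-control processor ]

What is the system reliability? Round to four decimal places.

Series (wheel drive electronics, magnetorquer, and gyro assembly): 0.835000 × 0.904000 × 0.946000 = 0.714079
Parallel ([0.714079] and attitude-control processor): 1 − (1 − 0.714079)(1 − 0.805000) = 0.9442

0.9442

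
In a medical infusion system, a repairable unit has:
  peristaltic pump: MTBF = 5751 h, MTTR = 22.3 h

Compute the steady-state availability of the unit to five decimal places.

A(peristaltic pump) = MTBF/(MTBF+MTTR) = 5751/(5751+22.3) = 0.99614

0.99614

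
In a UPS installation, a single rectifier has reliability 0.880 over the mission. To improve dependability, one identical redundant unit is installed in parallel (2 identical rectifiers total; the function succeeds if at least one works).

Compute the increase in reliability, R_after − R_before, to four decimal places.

0.1056

R_before = 0.880
R_after = 1 − (1 − 0.880)^2 = 0.9856
ΔR = 0.9856 − 0.880 = 0.1056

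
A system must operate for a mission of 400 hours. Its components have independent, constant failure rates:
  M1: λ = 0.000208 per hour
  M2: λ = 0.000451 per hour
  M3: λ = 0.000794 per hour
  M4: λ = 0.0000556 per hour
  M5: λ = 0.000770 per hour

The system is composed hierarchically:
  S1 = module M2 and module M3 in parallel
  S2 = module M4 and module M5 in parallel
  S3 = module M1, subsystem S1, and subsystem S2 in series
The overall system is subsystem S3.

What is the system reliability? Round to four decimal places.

0.8737

R(M1) = exp(−0.000208 × 400) = 0.920167
R(M2) = exp(−0.000451 × 400) = 0.834936
R(M3) = exp(−0.000794 × 400) = 0.727894
R(M4) = exp(−0.0000556 × 400) = 0.978005
R(M5) = exp(−0.000770 × 400) = 0.734915
Parallel (M2 and M3): 1 − (1 − 0.834936)(1 − 0.727894) = 0.955085
Parallel (M4 and M5): 1 − (1 − 0.978005)(1 − 0.734915) = 0.994169
Series (M1, [0.955085], and [0.994169]): 0.920167 × 0.955085 × 0.994169 = 0.8737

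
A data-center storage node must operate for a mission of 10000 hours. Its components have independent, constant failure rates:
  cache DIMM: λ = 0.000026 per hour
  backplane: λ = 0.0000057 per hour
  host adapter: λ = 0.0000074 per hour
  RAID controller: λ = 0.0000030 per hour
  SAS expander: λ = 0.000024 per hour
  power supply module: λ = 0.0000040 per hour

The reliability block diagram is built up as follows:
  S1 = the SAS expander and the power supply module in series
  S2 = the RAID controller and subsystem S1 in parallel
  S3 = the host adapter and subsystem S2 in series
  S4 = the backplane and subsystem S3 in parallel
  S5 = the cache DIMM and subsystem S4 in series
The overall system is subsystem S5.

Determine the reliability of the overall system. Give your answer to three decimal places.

R(cache DIMM) = exp(−0.000026 × 10000) = 0.77105
R(backplane) = exp(−0.0000057 × 10000) = 0.94459
R(host adapter) = exp(−0.0000074 × 10000) = 0.92867
R(RAID controller) = exp(−0.0000030 × 10000) = 0.97045
R(SAS expander) = exp(−0.000024 × 10000) = 0.78663
R(power supply module) = exp(−0.0000040 × 10000) = 0.96079
Series (SAS expander and power supply module): 0.78663 × 0.96079 = 0.75579
Parallel (RAID controller and [0.75579]): 1 − (1 − 0.97045)(1 − 0.75579) = 0.99278
Series (host adapter and [0.99278]): 0.92867 × 0.99278 = 0.92197
Parallel (backplane and [0.92197]): 1 − (1 − 0.94459)(1 − 0.92197) = 0.99568
Series (cache DIMM and [0.99568]): 0.77105 × 0.99568 = 0.768

0.768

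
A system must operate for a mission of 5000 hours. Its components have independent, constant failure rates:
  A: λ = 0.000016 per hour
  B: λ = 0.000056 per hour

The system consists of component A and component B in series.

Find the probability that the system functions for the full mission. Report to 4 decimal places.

R(A) = exp(−0.000016 × 5000) = 0.923116
R(B) = exp(−0.000056 × 5000) = 0.755784
Series (A and B): 0.923116 × 0.755784 = 0.6977

0.6977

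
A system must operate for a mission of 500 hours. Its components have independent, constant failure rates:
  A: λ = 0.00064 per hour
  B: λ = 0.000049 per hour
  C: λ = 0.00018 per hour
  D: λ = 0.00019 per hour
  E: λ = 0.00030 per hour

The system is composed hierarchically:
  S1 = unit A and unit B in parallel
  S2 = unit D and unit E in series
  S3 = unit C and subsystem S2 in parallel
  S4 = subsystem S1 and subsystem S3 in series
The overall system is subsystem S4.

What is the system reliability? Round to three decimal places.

0.975

R(A) = exp(−0.00064 × 500) = 0.72615
R(B) = exp(−0.000049 × 500) = 0.97580
R(C) = exp(−0.00018 × 500) = 0.91393
R(D) = exp(−0.00019 × 500) = 0.90937
R(E) = exp(−0.00030 × 500) = 0.86071
Parallel (A and B): 1 − (1 − 0.72615)(1 − 0.97580) = 0.99337
Series (D and E): 0.90937 × 0.86071 = 0.78270
Parallel (C and [0.78270]): 1 − (1 − 0.91393)(1 − 0.78270) = 0.98130
Series ([0.99337] and [0.98130]): 0.99337 × 0.98130 = 0.975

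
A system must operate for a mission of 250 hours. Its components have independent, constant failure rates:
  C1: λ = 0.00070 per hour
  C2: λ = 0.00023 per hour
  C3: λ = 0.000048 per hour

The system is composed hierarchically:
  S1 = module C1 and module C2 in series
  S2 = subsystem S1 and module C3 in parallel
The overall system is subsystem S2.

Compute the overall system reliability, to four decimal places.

0.9975

R(C1) = exp(−0.00070 × 250) = 0.839457
R(C2) = exp(−0.00023 × 250) = 0.944122
R(C3) = exp(−0.000048 × 250) = 0.988072
Series (C1 and C2): 0.839457 × 0.944122 = 0.792550
Parallel ([0.792550] and C3): 1 − (1 − 0.792550)(1 − 0.988072) = 0.9975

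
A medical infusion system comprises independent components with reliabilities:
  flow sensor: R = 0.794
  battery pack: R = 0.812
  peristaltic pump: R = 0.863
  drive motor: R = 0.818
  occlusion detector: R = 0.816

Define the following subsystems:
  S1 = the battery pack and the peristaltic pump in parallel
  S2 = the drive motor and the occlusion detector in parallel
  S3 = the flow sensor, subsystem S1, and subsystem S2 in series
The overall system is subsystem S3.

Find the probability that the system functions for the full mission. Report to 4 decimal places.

Parallel (battery pack and peristaltic pump): 1 − (1 − 0.812000)(1 − 0.863000) = 0.974244
Parallel (drive motor and occlusion detector): 1 − (1 − 0.818000)(1 − 0.816000) = 0.966512
Series (flow sensor, [0.974244], and [0.966512]): 0.794000 × 0.974244 × 0.966512 = 0.7476

0.7476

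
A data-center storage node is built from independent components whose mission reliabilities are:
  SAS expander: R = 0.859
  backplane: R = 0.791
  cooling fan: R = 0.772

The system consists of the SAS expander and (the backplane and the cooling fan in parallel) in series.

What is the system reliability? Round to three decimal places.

Parallel (backplane and cooling fan): 1 − (1 − 0.79100)(1 − 0.77200) = 0.95235
Series (SAS expander and [0.95235]): 0.85900 × 0.95235 = 0.818

0.818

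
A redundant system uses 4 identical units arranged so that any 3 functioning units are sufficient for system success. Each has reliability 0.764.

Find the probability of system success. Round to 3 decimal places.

0.762

R = Σ_{i=3}^{4} C(4,i) p^i (1−p)^{4−i} with p = 0.764
C(4,3)·0.764^3·0.236^1 = 0.42097
C(4,4)·0.764^4·0.236^0 = 0.34070
Sum = 0.762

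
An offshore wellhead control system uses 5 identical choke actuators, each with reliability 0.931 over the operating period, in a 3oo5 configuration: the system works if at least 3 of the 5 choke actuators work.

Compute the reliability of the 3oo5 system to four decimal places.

R = Σ_{i=3}^{5} C(5,i) p^i (1−p)^{5−i} with p = 0.931
C(5,3)·0.931^3·0.069^2 = 0.038419
C(5,4)·0.931^4·0.069^1 = 0.259190
C(5,5)·0.931^5·0.069^0 = 0.699437
Sum = 0.9970

0.9970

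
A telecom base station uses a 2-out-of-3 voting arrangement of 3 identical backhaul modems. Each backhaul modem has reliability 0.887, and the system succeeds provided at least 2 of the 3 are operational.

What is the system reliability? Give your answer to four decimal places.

0.9646

R = Σ_{i=2}^{3} C(3,i) p^i (1−p)^{3−i} with p = 0.887
C(3,2)·0.887^2·0.113^1 = 0.266715
C(3,3)·0.887^3·0.113^0 = 0.697864
Sum = 0.9646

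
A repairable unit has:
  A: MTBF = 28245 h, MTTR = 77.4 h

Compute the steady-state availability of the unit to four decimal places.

0.9973

A(A) = MTBF/(MTBF+MTTR) = 28245/(28245+77.4) = 0.9973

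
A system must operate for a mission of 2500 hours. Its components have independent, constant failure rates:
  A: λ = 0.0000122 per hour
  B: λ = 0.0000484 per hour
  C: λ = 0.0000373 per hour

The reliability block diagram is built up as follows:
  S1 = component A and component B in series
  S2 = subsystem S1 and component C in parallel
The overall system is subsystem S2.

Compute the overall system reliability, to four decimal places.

0.9875

R(A) = exp(−0.0000122 × 2500) = 0.969960
R(B) = exp(−0.0000484 × 2500) = 0.886034
R(C) = exp(−0.0000373 × 2500) = 0.910966
Series (A and B): 0.969960 × 0.886034 = 0.859418
Parallel ([0.859418] and C): 1 − (1 − 0.859418)(1 − 0.910966) = 0.9875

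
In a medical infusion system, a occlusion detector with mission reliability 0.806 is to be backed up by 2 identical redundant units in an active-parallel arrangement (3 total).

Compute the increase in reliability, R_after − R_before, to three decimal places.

0.187

R_before = 0.806
R_after = 1 − (1 − 0.806)^3 = 0.993
ΔR = 0.993 − 0.806 = 0.187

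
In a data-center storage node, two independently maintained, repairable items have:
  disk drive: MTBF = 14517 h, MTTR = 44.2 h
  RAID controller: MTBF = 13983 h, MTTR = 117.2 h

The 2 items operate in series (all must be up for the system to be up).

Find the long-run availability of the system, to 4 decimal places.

A(disk drive) = MTBF/(MTBF+MTTR) = 14517/(14517+44.2) = 0.996965
A(RAID controller) = MTBF/(MTBF+MTTR) = 13983/(13983+117.2) = 0.991688
Series availability: 0.996965 × 0.991688 = 0.9887

0.9887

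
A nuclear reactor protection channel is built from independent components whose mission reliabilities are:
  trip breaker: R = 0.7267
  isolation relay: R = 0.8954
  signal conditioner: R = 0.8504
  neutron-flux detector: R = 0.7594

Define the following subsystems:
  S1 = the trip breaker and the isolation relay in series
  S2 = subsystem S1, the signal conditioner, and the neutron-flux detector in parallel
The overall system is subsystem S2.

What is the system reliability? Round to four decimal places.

0.9874

Series (trip breaker and isolation relay): 0.726700 × 0.895400 = 0.650687
Parallel ([0.650687], signal conditioner, and neutron-flux detector): 1 − (1 − 0.650687)(1 − 0.850400)(1 − 0.759400) = 0.9874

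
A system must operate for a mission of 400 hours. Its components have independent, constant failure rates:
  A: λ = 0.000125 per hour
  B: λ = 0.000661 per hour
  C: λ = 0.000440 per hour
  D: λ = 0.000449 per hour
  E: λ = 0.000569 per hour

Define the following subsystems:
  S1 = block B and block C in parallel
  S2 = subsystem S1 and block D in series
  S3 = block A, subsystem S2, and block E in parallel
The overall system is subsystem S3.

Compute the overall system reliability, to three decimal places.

0.998

R(A) = exp(−0.000125 × 400) = 0.95123
R(B) = exp(−0.000661 × 400) = 0.76767
R(C) = exp(−0.000440 × 400) = 0.83862
R(D) = exp(−0.000449 × 400) = 0.83560
R(E) = exp(−0.000569 × 400) = 0.79644
Parallel (B and C): 1 − (1 − 0.76767)(1 − 0.83862) = 0.96251
Series ([0.96251] and D): 0.96251 × 0.83560 = 0.80427
Parallel (A, [0.80427], and E): 1 − (1 − 0.95123)(1 − 0.80427)(1 − 0.79644) = 0.998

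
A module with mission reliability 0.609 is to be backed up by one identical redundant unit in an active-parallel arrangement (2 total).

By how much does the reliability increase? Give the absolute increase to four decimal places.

R_before = 0.609
R_after = 1 − (1 − 0.609)^2 = 0.8471
ΔR = 0.8471 − 0.609 = 0.2381

0.2381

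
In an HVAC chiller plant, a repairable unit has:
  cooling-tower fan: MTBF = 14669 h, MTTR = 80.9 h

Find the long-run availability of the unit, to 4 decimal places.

0.9945

A(cooling-tower fan) = MTBF/(MTBF+MTTR) = 14669/(14669+80.9) = 0.9945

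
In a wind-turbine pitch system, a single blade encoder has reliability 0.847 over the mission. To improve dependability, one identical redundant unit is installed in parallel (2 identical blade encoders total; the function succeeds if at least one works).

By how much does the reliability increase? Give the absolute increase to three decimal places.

R_before = 0.847
R_after = 1 − (1 − 0.847)^2 = 0.977
ΔR = 0.977 − 0.847 = 0.130

0.130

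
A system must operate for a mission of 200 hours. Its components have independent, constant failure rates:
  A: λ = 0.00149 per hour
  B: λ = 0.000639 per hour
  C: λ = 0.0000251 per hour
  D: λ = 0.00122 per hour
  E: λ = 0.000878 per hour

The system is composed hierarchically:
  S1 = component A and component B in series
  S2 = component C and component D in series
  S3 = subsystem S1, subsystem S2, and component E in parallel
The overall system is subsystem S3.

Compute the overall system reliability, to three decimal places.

0.988

R(A) = exp(−0.00149 × 200) = 0.74230
R(B) = exp(−0.000639 × 200) = 0.88003
R(C) = exp(−0.0000251 × 200) = 0.99499
R(D) = exp(−0.00122 × 200) = 0.78349
R(E) = exp(−0.000878 × 200) = 0.83895
Series (A and B): 0.74230 × 0.88003 = 0.65325
Series (C and D): 0.99499 × 0.78349 = 0.77956
Parallel ([0.65325], [0.77956], and E): 1 − (1 − 0.65325)(1 − 0.77956)(1 − 0.83895) = 0.988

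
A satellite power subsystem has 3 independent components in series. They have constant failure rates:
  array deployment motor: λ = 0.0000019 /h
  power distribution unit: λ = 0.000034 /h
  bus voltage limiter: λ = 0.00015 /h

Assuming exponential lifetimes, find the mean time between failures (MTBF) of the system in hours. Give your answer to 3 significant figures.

5380

Series of exponential components: λ_sys = Σ λ_i
λ_sys = 0.0000019 + 0.000034 + 0.00015 = 1.8590e-04 /h
MTBF = 1 / λ_sys = 5380 h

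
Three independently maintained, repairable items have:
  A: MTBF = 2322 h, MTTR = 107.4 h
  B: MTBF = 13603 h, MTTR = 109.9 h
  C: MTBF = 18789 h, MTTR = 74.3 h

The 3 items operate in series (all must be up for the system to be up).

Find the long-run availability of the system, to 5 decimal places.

0.94440

A(A) = MTBF/(MTBF+MTTR) = 2322/(2322+107.4) = 0.955792
A(B) = MTBF/(MTBF+MTTR) = 13603/(13603+109.9) = 0.991986
A(C) = MTBF/(MTBF+MTTR) = 18789/(18789+74.3) = 0.996061
Series availability: 0.955792 × 0.991986 × 0.996061 = 0.94440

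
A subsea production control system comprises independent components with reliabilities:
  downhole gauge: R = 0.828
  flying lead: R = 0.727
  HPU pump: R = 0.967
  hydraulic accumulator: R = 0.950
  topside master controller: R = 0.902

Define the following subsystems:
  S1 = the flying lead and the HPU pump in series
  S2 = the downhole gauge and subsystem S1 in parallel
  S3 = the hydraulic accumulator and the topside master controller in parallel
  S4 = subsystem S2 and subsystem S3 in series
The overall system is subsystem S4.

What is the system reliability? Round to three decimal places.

0.944

Series (flying lead and HPU pump): 0.72700 × 0.96700 = 0.70301
Parallel (downhole gauge and [0.70301]): 1 − (1 − 0.82800)(1 − 0.70301) = 0.94892
Parallel (hydraulic accumulator and topside master controller): 1 − (1 − 0.95000)(1 − 0.90200) = 0.99510
Series ([0.94892] and [0.99510]): 0.94892 × 0.99510 = 0.944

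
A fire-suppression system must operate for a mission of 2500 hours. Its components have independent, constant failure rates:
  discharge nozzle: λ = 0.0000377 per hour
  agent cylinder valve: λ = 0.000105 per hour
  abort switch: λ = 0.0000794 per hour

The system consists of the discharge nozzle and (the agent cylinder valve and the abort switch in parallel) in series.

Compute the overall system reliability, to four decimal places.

0.8722

R(discharge nozzle) = exp(−0.0000377 × 2500) = 0.910055
R(agent cylinder valve) = exp(−0.000105 × 2500) = 0.769126
R(abort switch) = exp(−0.0000794 × 2500) = 0.819960
Parallel (agent cylinder valve and abort switch): 1 − (1 − 0.769126)(1 − 0.819960) = 0.958433
Series (discharge nozzle and [0.958433]): 0.910055 × 0.958433 = 0.8722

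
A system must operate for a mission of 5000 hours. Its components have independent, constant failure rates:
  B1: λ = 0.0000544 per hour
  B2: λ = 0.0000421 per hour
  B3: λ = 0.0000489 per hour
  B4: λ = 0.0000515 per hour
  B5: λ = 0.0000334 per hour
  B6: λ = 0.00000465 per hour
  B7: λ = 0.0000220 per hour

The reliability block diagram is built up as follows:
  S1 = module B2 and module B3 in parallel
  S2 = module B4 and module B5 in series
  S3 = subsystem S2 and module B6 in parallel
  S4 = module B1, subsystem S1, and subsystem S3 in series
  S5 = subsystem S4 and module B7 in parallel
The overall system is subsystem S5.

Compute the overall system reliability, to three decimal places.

R(B1) = exp(−0.0000544 × 5000) = 0.76185
R(B2) = exp(−0.0000421 × 5000) = 0.81018
R(B3) = exp(−0.0000489 × 5000) = 0.78310
R(B4) = exp(−0.0000515 × 5000) = 0.77298
R(B5) = exp(−0.0000334 × 5000) = 0.84620
R(B6) = exp(−0.00000465 × 5000) = 0.97702
R(B7) = exp(−0.0000220 × 5000) = 0.89583
Parallel (B2 and B3): 1 − (1 − 0.81018)(1 − 0.78310) = 0.95883
Series (B4 and B5): 0.77298 × 0.84620 = 0.65410
Parallel ([0.65410] and B6): 1 − (1 − 0.65410)(1 − 0.97702) = 0.99205
Series (B1, [0.95883], and [0.99205]): 0.76185 × 0.95883 × 0.99205 = 0.72468
Parallel ([0.72468] and B7): 1 − (1 − 0.72468)(1 − 0.89583) = 0.971

0.971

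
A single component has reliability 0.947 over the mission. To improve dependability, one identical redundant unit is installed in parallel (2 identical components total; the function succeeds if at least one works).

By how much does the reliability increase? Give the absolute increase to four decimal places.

0.0502

R_before = 0.947
R_after = 1 − (1 − 0.947)^2 = 0.9972
ΔR = 0.9972 − 0.947 = 0.0502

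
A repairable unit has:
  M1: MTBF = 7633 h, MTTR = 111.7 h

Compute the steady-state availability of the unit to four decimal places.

0.9856

A(M1) = MTBF/(MTBF+MTTR) = 7633/(7633+111.7) = 0.9856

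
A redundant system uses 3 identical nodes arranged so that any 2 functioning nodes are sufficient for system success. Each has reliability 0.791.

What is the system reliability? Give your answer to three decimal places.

R = Σ_{i=2}^{3} C(3,i) p^i (1−p)^{3−i} with p = 0.791
C(3,2)·0.791^2·0.209^1 = 0.39230
C(3,3)·0.791^3·0.209^0 = 0.49491
Sum = 0.887

0.887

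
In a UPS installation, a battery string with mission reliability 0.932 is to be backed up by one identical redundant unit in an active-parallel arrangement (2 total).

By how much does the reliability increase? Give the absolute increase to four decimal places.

R_before = 0.932
R_after = 1 − (1 − 0.932)^2 = 0.9954
ΔR = 0.9954 − 0.932 = 0.0634

0.0634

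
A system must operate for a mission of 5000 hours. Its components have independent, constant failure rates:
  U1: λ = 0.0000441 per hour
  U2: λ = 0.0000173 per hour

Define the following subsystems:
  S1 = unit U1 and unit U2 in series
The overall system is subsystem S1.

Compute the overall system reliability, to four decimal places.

R(U1) = exp(−0.0000441 × 5000) = 0.802118
R(U2) = exp(−0.0000173 × 5000) = 0.917136
Series (U1 and U2): 0.802118 × 0.917136 = 0.7357

0.7357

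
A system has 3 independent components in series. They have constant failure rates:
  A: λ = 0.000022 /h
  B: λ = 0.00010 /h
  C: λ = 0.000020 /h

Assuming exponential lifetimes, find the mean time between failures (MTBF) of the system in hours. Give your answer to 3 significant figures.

Series of exponential components: λ_sys = Σ λ_i
λ_sys = 0.000022 + 0.00010 + 0.000020 = 1.4200e-04 /h
MTBF = 1 / λ_sys = 7040 h

7040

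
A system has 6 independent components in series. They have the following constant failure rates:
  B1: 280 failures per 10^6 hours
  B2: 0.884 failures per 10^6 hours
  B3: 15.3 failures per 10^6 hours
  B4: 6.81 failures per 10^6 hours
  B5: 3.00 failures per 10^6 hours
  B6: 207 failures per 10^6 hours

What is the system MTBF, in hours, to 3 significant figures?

1950

Series of exponential components: λ_sys = Σ λ_i
λ_sys = 0.000280 + 0.000000884 + 0.0000153 + 0.00000681 + 0.00000300 + 0.000207 = 5.1299e-04 /h
MTBF = 1 / λ_sys = 1950 h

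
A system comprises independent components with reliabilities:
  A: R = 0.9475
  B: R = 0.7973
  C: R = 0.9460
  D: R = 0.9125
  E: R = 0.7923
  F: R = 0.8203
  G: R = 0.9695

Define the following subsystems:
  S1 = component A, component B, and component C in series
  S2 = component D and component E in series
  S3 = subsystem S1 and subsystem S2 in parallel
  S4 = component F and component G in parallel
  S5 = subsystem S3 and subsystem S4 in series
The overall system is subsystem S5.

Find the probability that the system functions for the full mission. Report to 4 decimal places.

0.9159

Series (A, B, and C): 0.947500 × 0.797300 × 0.946000 = 0.714648
Series (D and E): 0.912500 × 0.792300 = 0.722974
Parallel ([0.714648] and [0.722974]): 1 − (1 − 0.714648)(1 − 0.722974) = 0.920950
Parallel (F and G): 1 − (1 − 0.820300)(1 − 0.969500) = 0.994519
Series ([0.920950] and [0.994519]): 0.920950 × 0.994519 = 0.9159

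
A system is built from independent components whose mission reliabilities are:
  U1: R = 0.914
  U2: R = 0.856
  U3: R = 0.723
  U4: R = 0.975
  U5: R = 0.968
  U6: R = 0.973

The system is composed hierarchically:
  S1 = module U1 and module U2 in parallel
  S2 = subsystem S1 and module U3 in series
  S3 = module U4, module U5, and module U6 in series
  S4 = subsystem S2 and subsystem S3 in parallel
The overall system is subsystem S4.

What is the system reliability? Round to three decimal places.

Parallel (U1 and U2): 1 − (1 − 0.91400)(1 − 0.85600) = 0.98762
Series ([0.98762] and U3): 0.98762 × 0.72300 = 0.71405
Series (U4, U5, and U6): 0.97500 × 0.96800 × 0.97300 = 0.91832
Parallel ([0.71405] and [0.91832]): 1 − (1 − 0.71405)(1 − 0.91832) = 0.977

0.977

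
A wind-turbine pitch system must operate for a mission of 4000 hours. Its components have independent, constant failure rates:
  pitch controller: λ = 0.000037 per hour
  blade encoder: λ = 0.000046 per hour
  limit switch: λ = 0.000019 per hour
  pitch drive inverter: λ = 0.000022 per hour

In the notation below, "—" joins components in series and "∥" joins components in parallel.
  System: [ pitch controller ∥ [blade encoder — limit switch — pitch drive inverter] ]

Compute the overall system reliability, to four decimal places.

0.9596

R(pitch controller) = exp(−0.000037 × 4000) = 0.862431
R(blade encoder) = exp(−0.000046 × 4000) = 0.831936
R(limit switch) = exp(−0.000019 × 4000) = 0.926816
R(pitch drive inverter) = exp(−0.000022 × 4000) = 0.915761
Series (blade encoder, limit switch, and pitch drive inverter): 0.831936 × 0.926816 × 0.915761 = 0.706099
Parallel (pitch controller and [0.706099]): 1 − (1 − 0.862431)(1 − 0.706099) = 0.9596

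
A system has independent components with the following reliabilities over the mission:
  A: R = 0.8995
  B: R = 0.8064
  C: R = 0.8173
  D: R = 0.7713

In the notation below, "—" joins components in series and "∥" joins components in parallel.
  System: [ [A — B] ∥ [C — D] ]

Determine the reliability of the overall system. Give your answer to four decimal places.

Series (A and B): 0.899500 × 0.806400 = 0.725357
Series (C and D): 0.817300 × 0.771300 = 0.630383
Parallel ([0.725357] and [0.630383]): 1 − (1 − 0.725357)(1 − 0.630383) = 0.8985

0.8985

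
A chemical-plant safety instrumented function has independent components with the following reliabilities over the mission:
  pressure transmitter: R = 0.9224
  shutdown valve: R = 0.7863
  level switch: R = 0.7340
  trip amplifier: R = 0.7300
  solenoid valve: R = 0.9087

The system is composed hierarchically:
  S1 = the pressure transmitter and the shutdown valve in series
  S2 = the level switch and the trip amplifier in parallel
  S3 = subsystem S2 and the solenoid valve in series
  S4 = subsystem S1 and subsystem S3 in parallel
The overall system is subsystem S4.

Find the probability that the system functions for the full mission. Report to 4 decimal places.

0.9570

Series (pressure transmitter and shutdown valve): 0.922400 × 0.786300 = 0.725283
Parallel (level switch and trip amplifier): 1 − (1 − 0.734000)(1 − 0.730000) = 0.928180
Series ([0.928180] and solenoid valve): 0.928180 × 0.908700 = 0.843437
Parallel ([0.725283] and [0.843437]): 1 − (1 − 0.725283)(1 − 0.843437) = 0.9570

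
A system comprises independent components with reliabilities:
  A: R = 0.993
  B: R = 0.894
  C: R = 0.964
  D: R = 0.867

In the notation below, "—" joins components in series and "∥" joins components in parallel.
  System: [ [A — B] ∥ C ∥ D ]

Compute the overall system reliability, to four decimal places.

Series (A and B): 0.993000 × 0.894000 = 0.887742
Parallel ([0.887742], C, and D): 1 − (1 − 0.887742)(1 − 0.964000)(1 − 0.867000) = 0.9995

0.9995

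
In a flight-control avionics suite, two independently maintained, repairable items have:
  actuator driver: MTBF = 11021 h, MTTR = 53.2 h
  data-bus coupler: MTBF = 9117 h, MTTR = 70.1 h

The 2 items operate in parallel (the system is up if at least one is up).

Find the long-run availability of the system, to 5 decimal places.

0.99996

A(actuator driver) = MTBF/(MTBF+MTTR) = 11021/(11021+53.2) = 0.995196
A(data-bus coupler) = MTBF/(MTBF+MTTR) = 9117/(9117+70.1) = 0.992370
Parallel availability: 1 − (1 − 0.995196)(1 − 0.992370) = 0.99996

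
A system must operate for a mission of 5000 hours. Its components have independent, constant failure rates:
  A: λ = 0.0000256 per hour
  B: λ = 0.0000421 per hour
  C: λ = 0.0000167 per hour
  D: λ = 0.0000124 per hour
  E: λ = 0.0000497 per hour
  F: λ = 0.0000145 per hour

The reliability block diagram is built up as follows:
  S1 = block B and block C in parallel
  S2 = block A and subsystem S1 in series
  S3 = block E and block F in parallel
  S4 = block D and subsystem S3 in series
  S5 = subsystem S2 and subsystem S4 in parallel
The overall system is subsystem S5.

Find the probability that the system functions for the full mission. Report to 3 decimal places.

0.990

R(A) = exp(−0.0000256 × 5000) = 0.87985
R(B) = exp(−0.0000421 × 5000) = 0.81018
R(C) = exp(−0.0000167 × 5000) = 0.91989
R(D) = exp(−0.0000124 × 5000) = 0.93988
R(E) = exp(−0.0000497 × 5000) = 0.77997
R(F) = exp(−0.0000145 × 5000) = 0.93007
Parallel (B and C): 1 − (1 − 0.81018)(1 − 0.91989) = 0.98479
Series (A and [0.98479]): 0.87985 × 0.98479 = 0.86647
Parallel (E and F): 1 − (1 − 0.77997)(1 − 0.93007) = 0.98461
Series (D and [0.98461]): 0.93988 × 0.98461 = 0.92542
Parallel ([0.86647] and [0.92542]): 1 − (1 − 0.86647)(1 − 0.92542) = 0.990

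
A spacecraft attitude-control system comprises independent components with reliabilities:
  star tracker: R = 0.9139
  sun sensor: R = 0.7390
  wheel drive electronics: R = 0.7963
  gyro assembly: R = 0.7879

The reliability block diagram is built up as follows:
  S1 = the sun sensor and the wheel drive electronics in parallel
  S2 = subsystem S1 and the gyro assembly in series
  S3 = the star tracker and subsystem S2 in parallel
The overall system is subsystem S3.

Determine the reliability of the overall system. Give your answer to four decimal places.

0.9781

Parallel (sun sensor and wheel drive electronics): 1 − (1 − 0.739000)(1 − 0.796300) = 0.946834
Series ([0.946834] and gyro assembly): 0.946834 × 0.787900 = 0.746011
Parallel (star tracker and [0.746011]): 1 − (1 − 0.913900)(1 − 0.746011) = 0.9781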